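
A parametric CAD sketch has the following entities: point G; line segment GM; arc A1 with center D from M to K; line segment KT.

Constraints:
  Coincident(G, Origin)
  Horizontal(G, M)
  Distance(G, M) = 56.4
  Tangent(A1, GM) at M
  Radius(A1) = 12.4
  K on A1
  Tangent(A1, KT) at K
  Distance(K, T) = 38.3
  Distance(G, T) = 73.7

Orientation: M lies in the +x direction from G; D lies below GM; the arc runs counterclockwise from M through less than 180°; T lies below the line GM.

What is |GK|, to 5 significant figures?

46.673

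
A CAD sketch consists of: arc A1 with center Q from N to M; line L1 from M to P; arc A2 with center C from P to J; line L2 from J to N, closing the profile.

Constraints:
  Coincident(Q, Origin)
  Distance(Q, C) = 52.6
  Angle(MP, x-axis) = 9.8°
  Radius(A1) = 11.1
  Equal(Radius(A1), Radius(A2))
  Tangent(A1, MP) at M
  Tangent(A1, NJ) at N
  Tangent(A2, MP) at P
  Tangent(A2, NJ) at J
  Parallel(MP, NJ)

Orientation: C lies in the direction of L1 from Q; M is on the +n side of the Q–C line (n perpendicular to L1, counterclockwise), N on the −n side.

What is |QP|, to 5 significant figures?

53.758

The slot axis is L1's direction at 9.8°, so u = (cos 9.8°, sin 9.8°) = (0.98541, 0.17021) and n = (−sin 9.8°, cos 9.8°) = (-0.17021, 0.98541). Q is at the origin and C lies 52.6 along u from Q, so C = 52.6·u = (51.832, 8.9530). Tangency of A1 to both parallel lines with radius 11.1 puts M and N at Q ± 11.1·n: M = (-1.8893, 10.938), N = (1.8893, -10.938). Equal radii place P and J the same way about C: P = C + 11.1·n = (49.943, 19.891), J = C − 11.1·n = (53.722, -1.9850). Then |QP| = |P − Q| = 53.758.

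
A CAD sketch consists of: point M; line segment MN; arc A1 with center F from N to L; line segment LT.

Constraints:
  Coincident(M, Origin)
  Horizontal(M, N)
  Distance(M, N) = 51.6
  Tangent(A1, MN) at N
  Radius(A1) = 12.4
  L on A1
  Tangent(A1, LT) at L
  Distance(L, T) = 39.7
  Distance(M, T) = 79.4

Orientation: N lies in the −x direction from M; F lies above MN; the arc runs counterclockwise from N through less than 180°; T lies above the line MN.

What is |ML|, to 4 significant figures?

44.43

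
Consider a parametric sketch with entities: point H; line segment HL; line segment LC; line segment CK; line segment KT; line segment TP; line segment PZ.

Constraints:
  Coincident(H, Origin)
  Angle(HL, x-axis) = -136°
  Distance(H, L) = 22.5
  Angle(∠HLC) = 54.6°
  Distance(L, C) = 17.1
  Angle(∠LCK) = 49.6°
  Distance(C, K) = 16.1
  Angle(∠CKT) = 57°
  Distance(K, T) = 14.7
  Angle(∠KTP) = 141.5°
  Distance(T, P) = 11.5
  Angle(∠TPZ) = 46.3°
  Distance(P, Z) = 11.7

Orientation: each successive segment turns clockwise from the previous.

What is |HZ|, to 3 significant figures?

20.2

H is at the origin; HL runs at -136.0° with length 22.5, so L = (-16.2, -15.6). ∠HLC = 54.6° gives LC at 98.6° from the x-axis; with |LC| = 17.1, C = (-18.7, 1.28). ∠LCK = 49.6° gives CK at -31.8° from the x-axis; with |CK| = 16.1, K = (-5.06, -7.21). ∠CKT = 57.0° gives KT at -155° from the x-axis; with |KT| = 14.7, T = (-18.4, -13.5). ∠KTP = 141.5° gives TP at 167° from the x-axis; with |TP| = 11.5, P = (-29.6, -10.8). ∠TPZ = 46.3° gives PZ at 33.0° from the x-axis; with |PZ| = 11.7, Z = (-19.7, -4.45). Then |HZ| = |Z − H| = 20.2.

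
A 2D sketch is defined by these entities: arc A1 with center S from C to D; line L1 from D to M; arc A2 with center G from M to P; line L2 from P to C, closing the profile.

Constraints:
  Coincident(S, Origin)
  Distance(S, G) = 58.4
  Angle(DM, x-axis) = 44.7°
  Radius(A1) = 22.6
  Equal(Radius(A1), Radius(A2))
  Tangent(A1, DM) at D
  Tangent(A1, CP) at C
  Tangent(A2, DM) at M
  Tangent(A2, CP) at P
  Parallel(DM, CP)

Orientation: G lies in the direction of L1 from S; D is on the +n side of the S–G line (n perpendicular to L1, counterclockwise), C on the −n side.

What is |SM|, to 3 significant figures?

62.6

Tangency of A1 to both parallel lines with radius 22.6 puts D and C at S ± 22.6·n: D = (-15.9, 16.1), C = (15.9, -16.1). Equal radii place M and P the same way about G: M = G + 22.6·n = (25.6, 57.1), P = G − 22.6·n = (57.4, 25.0). Then |SM| = |M − S| = 62.6.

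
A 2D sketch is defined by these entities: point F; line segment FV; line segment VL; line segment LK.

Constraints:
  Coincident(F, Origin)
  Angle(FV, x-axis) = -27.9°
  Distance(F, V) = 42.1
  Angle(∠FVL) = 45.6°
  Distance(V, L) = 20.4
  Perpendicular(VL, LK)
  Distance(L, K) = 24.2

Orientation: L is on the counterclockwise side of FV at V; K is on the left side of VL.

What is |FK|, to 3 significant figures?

10.8

∠FVL = 45.6°, so VL runs at -27.9° + (180° − 45.6°) = 106° from the x-axis; with |VL| = 20.4, L = V + 20.4·(cos 106°, sin 106°) = (31.4, -0.140). VL ⟂ LK; with |LK| = 24.2 on the left of VL, K = L + 24.2·(-0.959, -0.284) = (8.21, -7.01). Then |FK| = |K − F| = 10.8.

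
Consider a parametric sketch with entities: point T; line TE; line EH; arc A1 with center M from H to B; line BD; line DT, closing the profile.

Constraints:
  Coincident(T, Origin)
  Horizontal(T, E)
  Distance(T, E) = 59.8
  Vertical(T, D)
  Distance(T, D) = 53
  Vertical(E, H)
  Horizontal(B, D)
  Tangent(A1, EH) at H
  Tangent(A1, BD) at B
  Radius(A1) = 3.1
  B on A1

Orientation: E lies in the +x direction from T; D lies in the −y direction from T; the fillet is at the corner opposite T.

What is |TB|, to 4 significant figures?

77.61

T is at the origin; T and E share the same y with |TE| = 59.8 and E on the +x side, so E = (59.80, 0.000). TD is vertical with |TD| = 53.0 and D on the −y side, so D = (0.000, -53.00). The virtual corner opposite T is at (59.80, -53.00). Since A1 is tangent to EH there, MH ⟂ EH and A1 meets BD tangentially, so MB is at right angles to BD, with radius 3.1, so the center M sits 3.1 in from both sides at M = (56.70, -49.90). That places the tangent points at H = (59.80, -49.90) on EH and B = (56.70, -53.00) on BD. Then |TB| = |B − T| = 77.61.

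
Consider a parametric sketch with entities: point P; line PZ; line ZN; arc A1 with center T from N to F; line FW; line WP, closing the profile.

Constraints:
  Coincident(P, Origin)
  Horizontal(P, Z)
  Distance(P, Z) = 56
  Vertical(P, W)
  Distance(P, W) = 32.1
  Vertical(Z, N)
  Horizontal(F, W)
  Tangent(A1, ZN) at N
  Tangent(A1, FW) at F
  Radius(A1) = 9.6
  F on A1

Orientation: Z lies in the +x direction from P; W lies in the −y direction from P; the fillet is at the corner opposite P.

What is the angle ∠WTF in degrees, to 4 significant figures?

78.31°

The virtual corner opposite P is at (56.00, -32.10). The tangent condition forces TN to be normal to ZN and tangency of A1 to FW means the radius TF is perpendicular to FW, with radius 9.6, so the center T sits 9.6 in from both sides at T = (46.40, -22.50). That places the tangent points at N = (56.00, -22.50) on ZN and F = (46.40, -32.10) on FW. Then cos ∠WTF = TW·TF / (|TW||TF|), giving 78.31°.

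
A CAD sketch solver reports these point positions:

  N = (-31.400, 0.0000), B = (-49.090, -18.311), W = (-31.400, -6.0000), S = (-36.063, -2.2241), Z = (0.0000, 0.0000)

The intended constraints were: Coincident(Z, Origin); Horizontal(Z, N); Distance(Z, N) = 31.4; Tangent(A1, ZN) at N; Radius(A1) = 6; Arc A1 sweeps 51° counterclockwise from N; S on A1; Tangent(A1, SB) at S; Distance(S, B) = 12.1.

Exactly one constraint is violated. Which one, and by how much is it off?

Distance(S, B) = 12.1 — off by 8.60.

Z = (0.00, 0.00) ✓; Z.y = 0.00, N.y = 0.00 ✓; |ZN| = 31.40 ✓; ∠(WN, NZ) = 90.00° ✓; |WN| = 6.000 ✓; bearing(W→S) − bearing(W→N) = 51.00° ✓; |WS| = 6.000 ✓; ∠(WS, SB) = 90.00° ✓; |SB| = 20.70 ✗.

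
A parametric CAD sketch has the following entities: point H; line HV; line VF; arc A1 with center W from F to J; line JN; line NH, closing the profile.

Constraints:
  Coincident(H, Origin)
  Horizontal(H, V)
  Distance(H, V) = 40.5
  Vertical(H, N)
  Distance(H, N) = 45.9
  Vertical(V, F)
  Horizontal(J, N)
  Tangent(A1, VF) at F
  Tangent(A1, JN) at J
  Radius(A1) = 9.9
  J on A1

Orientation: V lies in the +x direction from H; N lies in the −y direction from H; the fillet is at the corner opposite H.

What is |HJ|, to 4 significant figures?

55.16

The virtual corner opposite H is at (40.50, -45.90). The tangent condition forces WF to be normal to VF and tangency of A1 to JN means the radius WJ is perpendicular to JN, with radius 9.9, so the center W sits 9.9 in from both sides at W = (30.60, -36.00). That places the tangent points at F = (40.50, -36.00) on VF and J = (30.60, -45.90) on JN. Then |HJ| = |J − H| = 55.16.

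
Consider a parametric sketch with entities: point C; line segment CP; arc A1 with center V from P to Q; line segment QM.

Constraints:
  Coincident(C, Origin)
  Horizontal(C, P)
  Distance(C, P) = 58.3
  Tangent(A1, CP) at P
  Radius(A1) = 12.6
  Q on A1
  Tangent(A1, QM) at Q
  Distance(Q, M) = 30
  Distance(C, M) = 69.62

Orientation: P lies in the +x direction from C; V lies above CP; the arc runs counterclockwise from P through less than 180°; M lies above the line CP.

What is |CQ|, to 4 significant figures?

71.65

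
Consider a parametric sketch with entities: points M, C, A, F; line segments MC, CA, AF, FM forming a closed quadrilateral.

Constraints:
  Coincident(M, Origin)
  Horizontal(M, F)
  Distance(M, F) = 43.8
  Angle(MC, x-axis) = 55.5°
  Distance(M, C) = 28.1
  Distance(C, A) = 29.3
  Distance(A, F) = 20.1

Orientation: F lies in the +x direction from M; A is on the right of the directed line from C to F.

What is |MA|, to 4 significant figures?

24.80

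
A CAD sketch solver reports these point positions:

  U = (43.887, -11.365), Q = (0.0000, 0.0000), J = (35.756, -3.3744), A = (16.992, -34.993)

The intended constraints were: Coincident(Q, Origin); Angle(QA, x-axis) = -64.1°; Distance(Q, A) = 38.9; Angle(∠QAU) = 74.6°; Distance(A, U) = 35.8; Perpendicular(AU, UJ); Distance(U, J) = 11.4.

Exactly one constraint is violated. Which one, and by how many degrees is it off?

Perpendicular(AU, UJ) — off by 4.20°.

Q = (0.00, 0.00) ✓; QA at -64.10° ✓; |QA| = 38.90 ✓; ∠QAU = 74.60° ✓; |AU| = 35.80 ✓; ∠(AU, UJ) = 94.20° ✗; |UJ| = 11.40 ✓.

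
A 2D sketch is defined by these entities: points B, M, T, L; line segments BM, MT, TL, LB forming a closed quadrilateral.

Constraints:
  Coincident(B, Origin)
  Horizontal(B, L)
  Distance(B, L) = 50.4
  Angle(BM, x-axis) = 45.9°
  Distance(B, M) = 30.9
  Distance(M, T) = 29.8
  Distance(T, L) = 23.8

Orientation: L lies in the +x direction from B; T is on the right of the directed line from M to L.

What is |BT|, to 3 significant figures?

28.5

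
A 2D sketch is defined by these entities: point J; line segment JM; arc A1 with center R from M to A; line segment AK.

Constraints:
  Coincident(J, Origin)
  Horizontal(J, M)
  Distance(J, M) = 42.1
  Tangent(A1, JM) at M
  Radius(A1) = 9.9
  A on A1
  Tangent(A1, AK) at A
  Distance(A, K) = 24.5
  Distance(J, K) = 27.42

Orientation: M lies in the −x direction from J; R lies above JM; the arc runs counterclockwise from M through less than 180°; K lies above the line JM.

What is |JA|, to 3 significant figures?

35.1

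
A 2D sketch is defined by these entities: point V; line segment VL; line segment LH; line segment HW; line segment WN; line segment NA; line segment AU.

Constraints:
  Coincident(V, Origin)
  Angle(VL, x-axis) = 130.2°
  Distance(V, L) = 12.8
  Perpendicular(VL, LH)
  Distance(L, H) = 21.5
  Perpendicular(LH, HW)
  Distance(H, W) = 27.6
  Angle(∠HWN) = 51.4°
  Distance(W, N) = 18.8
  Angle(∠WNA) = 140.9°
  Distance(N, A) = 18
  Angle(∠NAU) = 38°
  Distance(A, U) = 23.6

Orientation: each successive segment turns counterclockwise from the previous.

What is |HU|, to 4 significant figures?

13.36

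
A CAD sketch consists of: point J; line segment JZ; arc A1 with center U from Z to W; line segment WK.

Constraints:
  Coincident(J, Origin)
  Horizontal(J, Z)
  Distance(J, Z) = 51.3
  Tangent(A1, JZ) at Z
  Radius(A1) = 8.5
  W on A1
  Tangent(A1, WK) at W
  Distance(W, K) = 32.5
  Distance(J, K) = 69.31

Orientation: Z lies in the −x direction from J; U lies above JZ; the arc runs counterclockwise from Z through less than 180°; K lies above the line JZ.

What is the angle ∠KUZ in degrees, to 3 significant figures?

173°

Checks: |UW| = 8.500 ✓; ∠(UW, WK) = 90.00° ✓; |WK| = 32.50 ✓; |JK| = 69.31 ✓.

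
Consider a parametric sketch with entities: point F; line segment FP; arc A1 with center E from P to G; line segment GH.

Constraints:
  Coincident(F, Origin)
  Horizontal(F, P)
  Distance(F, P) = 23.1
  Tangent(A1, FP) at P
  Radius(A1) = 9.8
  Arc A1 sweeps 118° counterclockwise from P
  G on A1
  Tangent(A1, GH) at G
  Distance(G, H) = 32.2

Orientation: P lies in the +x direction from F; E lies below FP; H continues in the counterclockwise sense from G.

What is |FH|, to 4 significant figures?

52.04

F is at the origin; FP is horizontal with |FP| = 23.1 and P on the +x side, so P = (23.10, 0.000). Tangency of A1 to FP means the radius EP is perpendicular to FP, so E = P + (0, -9.8) = (23.10, -9.800). On A1, P sits at bearing 90° from E; a 118° counterclockwise sweep puts G at bearing 208°, so G = E + 9.8·(cos 208°, sin 208°) = (14.45, -14.40). Since A1 is tangent to GH there, EG ⟂ GH, so GH runs along (−sin 208°, cos 208°); with |GH| = 32.2, H = (29.56, -42.83). Then |FH| = |H − F| = 52.04.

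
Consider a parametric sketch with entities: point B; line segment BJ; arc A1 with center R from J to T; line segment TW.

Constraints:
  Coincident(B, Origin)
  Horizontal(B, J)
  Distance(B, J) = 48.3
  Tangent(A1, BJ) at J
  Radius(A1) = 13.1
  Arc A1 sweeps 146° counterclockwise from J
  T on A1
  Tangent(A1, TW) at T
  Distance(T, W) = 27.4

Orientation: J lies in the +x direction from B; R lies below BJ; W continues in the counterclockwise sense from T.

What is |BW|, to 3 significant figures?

74.8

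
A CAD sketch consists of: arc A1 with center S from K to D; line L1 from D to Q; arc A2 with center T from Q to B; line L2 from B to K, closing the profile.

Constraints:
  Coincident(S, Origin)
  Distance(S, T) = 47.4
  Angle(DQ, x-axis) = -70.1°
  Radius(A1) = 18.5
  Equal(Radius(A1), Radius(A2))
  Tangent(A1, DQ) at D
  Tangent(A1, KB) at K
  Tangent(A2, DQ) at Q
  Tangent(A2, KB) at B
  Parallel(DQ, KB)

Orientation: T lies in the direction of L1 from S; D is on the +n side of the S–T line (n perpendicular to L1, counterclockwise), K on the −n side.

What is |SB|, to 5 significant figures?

50.882

The slot axis is L1's direction at -70.1°, so u = (cos -70.1°, sin -70.1°) = (0.34038, -0.94029) and n = (−sin -70.1°, cos -70.1°) = (0.94029, 0.34038). S is at the origin and T lies 47.4 along u from S, so T = 47.4·u = (16.134, -44.570). Tangency of A1 to both parallel lines with radius 18.5 puts D and K at S ± 18.5·n: D = (17.395, 6.2970), K = (-17.395, -6.2970). Equal radii place Q and B the same way about T: Q = T + 18.5·n = (33.529, -38.273), B = T − 18.5·n = (-1.2613, -50.867). Then |SB| = |B − S| = 50.882.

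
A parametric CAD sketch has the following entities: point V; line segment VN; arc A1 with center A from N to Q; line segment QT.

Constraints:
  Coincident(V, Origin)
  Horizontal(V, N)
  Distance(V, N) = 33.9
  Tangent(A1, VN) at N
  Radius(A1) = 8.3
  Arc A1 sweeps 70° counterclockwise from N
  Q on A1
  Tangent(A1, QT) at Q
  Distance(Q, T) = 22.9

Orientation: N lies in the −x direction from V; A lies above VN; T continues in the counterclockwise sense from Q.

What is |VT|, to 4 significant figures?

32.58

V is at the origin; V and N share the same y with |VN| = 33.9 and N on the −x side, so N = (-33.90, 0.000). The tangent condition forces AN to be normal to VN, so A = N + (0, 8.3) = (-33.90, 8.300). On A1, N sits at bearing -90° from A; a 70° counterclockwise sweep puts Q at bearing -20°, so Q = A + 8.3·(cos -20°, sin -20°) = (-26.10, 5.461). Since A1 is tangent to QT there, AQ ⟂ QT, so QT runs along (−sin -20°, cos -20°); with |QT| = 22.9, T = (-18.27, 26.98). Then |VT| = |T − V| = 32.58.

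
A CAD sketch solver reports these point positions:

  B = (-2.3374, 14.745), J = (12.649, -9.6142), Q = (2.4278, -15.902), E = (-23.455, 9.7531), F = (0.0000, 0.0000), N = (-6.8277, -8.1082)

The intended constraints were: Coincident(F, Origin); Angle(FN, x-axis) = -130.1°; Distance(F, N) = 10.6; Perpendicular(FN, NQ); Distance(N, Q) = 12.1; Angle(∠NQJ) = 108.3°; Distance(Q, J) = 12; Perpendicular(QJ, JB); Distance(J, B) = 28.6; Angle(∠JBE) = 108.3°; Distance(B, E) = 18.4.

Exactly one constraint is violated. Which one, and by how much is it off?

Distance(B, E) = 18.4 — off by 3.30.

F = (0.00, 0.00) ✓; FN at -130.1° ✓; |FN| = 10.60 ✓; ∠(FN, NQ) = 90.00° ✓; |NQ| = 12.10 ✓; ∠NQJ = 108.3° ✓; |QJ| = 12.00 ✓; ∠(QJ, JB) = 90.00° ✓; |JB| = 28.60 ✓; ∠JBE = 108.3° ✓; |BE| = 21.70 ✗.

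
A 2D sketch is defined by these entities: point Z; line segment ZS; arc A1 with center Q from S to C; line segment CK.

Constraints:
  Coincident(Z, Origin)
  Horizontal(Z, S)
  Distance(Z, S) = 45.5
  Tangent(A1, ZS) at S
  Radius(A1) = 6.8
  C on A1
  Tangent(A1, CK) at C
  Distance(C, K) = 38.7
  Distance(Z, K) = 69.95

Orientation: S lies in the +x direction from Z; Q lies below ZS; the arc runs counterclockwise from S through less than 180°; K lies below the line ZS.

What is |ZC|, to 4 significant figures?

40.25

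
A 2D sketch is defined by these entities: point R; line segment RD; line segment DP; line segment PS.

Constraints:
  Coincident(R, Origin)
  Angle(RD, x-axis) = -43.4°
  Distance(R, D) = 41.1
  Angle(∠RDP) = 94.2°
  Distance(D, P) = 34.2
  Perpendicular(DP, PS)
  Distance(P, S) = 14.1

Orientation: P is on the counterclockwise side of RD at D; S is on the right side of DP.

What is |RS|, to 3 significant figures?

66.5

∠RDP = 94.2°, so DP runs at -43.4° + (180° − 94.2°) = 42.4° from the x-axis; with |DP| = 34.2, P = D + 34.2·(cos 42.4°, sin 42.4°) = (55.1, -5.18). The perpendicularity gives PS at right angles to DP; with |PS| = 14.1 on the right of DP, S = P + 14.1·(0.674, -0.738) = (64.6, -15.6). Then |RS| = |S − R| = 66.5.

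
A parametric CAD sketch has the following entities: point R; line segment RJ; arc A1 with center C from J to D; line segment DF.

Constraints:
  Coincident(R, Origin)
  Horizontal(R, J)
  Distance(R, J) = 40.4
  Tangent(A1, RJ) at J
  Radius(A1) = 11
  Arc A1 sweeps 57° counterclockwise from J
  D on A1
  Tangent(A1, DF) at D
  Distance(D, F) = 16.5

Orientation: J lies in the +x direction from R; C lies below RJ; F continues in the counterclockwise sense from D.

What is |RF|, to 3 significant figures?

29.1

R is at the origin; RJ is horizontal with |RJ| = 40.4 and J on the +x side, so J = (40.4, 0.00). A1 meets RJ tangentially, so CJ is at right angles to RJ, so C = J + (0, -11) = (40.4, -11.0). On A1, J sits at bearing 90° from C; a 57° counterclockwise sweep puts D at bearing 147°, so D = C + 11.0·(cos 147°, sin 147°) = (31.2, -5.01). Tangency of A1 to DF means the radius CD is perpendicular to DF, so DF runs along (−sin 147°, cos 147°); with |DF| = 16.5, F = (22.2, -18.8). Then |RF| = |F − R| = 29.1.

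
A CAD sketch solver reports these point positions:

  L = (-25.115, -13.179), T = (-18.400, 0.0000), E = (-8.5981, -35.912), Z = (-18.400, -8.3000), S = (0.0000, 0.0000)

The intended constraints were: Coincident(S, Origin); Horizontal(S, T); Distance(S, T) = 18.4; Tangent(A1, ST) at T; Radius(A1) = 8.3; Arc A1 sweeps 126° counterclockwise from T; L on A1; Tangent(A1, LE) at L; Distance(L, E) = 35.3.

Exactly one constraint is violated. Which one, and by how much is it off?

Distance(L, E) = 35.3 — off by 7.20.

S = (0.00, 0.00) ✓; S.y = 0.00, T.y = 0.00 ✓; |ST| = 18.40 ✓; ∠(ZT, TS) = 90.00° ✓; |ZT| = 8.300 ✓; bearing(Z→L) − bearing(Z→T) = 126.0° ✓; |ZL| = 8.300 ✓; ∠(ZL, LE) = 90.00° ✓; |LE| = 28.10 ✗.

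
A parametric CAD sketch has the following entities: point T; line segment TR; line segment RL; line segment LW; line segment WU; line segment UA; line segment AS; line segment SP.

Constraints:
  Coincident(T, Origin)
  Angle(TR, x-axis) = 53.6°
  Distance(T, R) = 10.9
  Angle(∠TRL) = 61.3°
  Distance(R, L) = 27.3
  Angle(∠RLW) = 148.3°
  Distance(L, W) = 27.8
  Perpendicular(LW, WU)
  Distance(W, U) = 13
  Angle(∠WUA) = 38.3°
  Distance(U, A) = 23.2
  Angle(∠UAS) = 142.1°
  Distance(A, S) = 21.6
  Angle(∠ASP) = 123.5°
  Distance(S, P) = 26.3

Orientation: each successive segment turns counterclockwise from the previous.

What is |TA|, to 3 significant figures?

36.9

T is at the origin; TR runs at 53.6° with length 10.9, so R = (6.47, 8.77). ∠TRL = 61.3° gives RL at 172° from the x-axis; with |RL| = 27.3, L = (-20.6, 12.4). ∠RLW = 148.3° gives LW at -156° from the x-axis; with |LW| = 27.8, W = (-46.0, 1.12). The perpendicularity gives WU at right angles to LW, so WU runs at -66.0°; with |WU| = 13.0, U = (-40.7, -10.8). ∠WUA = 38.3° gives UA at 75.7° from the x-axis; with |UA| = 23.2, A = (-35.0, 11.7). Then |TA| = |A − T| = 36.9.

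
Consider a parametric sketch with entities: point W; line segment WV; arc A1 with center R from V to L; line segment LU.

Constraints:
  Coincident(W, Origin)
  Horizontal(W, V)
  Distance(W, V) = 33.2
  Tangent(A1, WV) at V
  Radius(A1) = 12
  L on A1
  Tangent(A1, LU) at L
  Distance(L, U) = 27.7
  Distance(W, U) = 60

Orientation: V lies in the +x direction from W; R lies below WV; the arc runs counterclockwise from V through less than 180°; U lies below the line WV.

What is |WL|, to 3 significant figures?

32.3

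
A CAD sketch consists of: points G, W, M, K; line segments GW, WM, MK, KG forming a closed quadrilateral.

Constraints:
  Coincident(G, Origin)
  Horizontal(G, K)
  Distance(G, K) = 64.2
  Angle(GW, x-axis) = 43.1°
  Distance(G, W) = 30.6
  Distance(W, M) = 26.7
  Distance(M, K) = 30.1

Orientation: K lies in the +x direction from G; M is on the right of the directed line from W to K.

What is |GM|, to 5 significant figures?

34.379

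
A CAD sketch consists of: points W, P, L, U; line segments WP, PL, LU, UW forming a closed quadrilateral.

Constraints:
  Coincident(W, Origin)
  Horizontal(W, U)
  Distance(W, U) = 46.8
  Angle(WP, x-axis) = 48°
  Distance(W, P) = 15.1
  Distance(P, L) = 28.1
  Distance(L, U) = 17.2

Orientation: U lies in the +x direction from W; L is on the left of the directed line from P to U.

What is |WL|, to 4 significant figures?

40.75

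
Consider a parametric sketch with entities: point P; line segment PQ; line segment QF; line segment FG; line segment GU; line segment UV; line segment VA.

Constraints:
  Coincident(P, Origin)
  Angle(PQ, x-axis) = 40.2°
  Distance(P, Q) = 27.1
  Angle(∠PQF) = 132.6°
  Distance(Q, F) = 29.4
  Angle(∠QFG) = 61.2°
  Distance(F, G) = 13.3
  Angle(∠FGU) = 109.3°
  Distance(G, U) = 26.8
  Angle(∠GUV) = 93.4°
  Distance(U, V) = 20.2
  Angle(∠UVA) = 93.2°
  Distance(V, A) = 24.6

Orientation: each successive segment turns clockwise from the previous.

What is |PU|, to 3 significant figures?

19.6

P is at the origin; PQ runs at 40.2° with length 27.1, so Q = (20.7, 17.5). ∠PQF = 132.6° gives QF at -7.20° from the x-axis; with |QF| = 29.4, F = (49.9, 13.8). ∠QFG = 61.2° gives FG at -126° from the x-axis; with |FG| = 13.3, G = (42.0, 3.05). ∠FGU = 109.3° gives GU at 163° from the x-axis; with |GU| = 26.8, U = (16.4, 10.7). Then |PU| = |U − P| = 19.6.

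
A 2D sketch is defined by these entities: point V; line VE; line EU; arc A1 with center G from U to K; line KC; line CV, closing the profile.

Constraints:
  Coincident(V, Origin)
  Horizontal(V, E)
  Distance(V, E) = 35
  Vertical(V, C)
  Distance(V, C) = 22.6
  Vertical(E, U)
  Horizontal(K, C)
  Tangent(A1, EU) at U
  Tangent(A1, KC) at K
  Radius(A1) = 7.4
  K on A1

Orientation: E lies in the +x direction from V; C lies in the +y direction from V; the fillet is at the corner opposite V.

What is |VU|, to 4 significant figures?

38.16

V is at the origin; V and E share the same y with |VE| = 35.0 and E on the +x side, so E = (35.00, 0.000). V and C share the same x with |VC| = 22.6 and C on the +y side, so C = (0.000, 22.60). The virtual corner opposite V is at (35.00, 22.60). A1 meets EU tangentially, so GU is at right angles to EU and A1 meets KC tangentially, so GK is at right angles to KC, with radius 7.4, so the center G sits 7.4 in from both sides at G = (27.60, 15.20). That places the tangent points at U = (35.00, 15.20) on EU and K = (27.60, 22.60) on KC. Then |VU| = |U − V| = 38.16.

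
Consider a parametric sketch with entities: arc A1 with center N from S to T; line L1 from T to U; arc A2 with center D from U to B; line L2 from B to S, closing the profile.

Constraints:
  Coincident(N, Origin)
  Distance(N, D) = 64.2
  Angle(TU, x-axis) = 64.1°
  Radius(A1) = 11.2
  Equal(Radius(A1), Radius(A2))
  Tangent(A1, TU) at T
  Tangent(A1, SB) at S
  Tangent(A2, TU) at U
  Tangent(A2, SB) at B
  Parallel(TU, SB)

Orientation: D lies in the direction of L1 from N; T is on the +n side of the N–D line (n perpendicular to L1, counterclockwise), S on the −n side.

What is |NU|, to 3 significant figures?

65.2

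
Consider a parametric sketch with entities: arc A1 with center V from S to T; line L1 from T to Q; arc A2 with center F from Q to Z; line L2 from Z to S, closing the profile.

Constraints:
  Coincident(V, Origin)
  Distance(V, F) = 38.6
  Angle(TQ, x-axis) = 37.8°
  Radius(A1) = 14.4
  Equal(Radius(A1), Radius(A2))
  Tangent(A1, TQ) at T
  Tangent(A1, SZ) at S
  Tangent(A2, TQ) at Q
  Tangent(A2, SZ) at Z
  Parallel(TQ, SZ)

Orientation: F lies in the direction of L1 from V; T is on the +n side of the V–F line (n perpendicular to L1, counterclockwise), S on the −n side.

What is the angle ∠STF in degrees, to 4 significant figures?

69.54°

The slot axis is L1's direction at 37.8°, so u = (cos 37.8°, sin 37.8°) = (0.7902, 0.6129) and n = (−sin 37.8°, cos 37.8°) = (-0.6129, 0.7902). V is at the origin and F lies 38.6 along u from V, so F = 38.6·u = (30.50, 23.66). Tangency of A1 to both parallel lines with radius 14.4 puts T and S at V ± 14.4·n: T = (-8.826, 11.38), S = (8.826, -11.38). Then cos ∠STF = TS·TF / (|TS||TF|), giving 69.54°.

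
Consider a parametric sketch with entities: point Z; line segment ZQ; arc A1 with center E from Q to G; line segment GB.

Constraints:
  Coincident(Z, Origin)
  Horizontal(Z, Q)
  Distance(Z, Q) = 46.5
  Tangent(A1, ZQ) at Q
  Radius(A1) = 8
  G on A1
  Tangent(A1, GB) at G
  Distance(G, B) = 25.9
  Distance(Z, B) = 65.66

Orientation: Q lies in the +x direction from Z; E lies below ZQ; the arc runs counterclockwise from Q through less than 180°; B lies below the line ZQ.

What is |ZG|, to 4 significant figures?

42.37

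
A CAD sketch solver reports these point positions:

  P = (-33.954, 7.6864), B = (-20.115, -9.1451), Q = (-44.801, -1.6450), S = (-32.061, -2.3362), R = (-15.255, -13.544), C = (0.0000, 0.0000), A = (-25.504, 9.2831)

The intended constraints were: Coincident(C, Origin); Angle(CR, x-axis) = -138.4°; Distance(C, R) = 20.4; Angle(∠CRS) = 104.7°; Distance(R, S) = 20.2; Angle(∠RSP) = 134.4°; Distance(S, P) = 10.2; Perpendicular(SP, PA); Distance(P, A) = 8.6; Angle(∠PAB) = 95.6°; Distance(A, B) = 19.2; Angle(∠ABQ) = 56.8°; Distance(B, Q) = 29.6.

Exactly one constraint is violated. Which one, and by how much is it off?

Distance(B, Q) = 29.6 — off by 3.80.

C = (0.00, 0.00) ✓; CR at -138.4° ✓; |CR| = 20.40 ✓; ∠CRS = 104.7° ✓; |RS| = 20.20 ✓; ∠RSP = 134.4° ✓; |SP| = 10.20 ✓; ∠(SP, PA) = 90.00° ✓; |PA| = 8.600 ✓; ∠PAB = 95.60° ✓; |AB| = 19.20 ✓; ∠ABQ = 56.80° ✓; |BQ| = 25.80 ✗.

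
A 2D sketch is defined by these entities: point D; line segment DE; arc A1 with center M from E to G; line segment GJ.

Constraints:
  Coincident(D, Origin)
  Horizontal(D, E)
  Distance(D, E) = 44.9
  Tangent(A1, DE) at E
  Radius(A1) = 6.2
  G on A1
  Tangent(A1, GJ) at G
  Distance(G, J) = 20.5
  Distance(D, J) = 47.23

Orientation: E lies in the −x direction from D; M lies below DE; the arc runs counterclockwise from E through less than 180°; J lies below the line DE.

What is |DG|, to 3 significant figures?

51.0

D is at the origin; D and E share the same y with |DE| = 44.9 and E on the −x side, so E = (-44.9, 0.00). A1 meets DE tangentially, so ME is at right angles to DE, so M = E + (0, -6.2) = (-44.9, -6.20). Since MG ⟂ GJ (tangency), |MJ| = √(6.2² + 20.5²) = 21.4 regardless of where G sits on A1. So J lies on both circle(D, 47.23) and circle(M, 21.4); the below-DE intersection is J = (-38.9, -26.8). G is the foot of the tangent from J: G = (-50.1, -9.58).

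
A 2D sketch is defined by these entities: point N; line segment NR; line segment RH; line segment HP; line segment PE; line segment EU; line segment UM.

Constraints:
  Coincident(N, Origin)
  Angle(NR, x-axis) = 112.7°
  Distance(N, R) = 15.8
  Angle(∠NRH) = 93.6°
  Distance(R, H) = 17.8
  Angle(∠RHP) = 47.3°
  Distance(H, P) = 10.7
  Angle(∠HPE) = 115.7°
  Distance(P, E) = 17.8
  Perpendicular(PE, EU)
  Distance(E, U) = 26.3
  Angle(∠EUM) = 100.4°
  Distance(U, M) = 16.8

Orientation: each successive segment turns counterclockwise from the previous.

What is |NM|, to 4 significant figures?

40.95

PE ⟂ EU, so EU runs at 126.1°; with |EU| = 26.3, U = (-14.60, 35.43). ∠EUM = 100.4° gives UM at -154.3° from the x-axis; with |UM| = 16.8, M = (-29.74, 28.15). Then |NM| = |M − N| = 40.95.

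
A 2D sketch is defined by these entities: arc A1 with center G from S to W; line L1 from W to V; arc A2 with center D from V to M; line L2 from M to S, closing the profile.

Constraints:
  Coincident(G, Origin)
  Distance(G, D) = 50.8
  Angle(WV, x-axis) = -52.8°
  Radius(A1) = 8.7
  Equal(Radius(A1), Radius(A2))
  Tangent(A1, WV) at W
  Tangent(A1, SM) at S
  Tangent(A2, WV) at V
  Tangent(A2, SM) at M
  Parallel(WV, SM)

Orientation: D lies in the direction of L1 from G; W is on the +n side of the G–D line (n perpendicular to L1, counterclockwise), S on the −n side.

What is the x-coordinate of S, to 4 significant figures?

-6.930

G is at the origin and D lies 50.8 along u from G, so D = 50.8·u = (30.71, -40.46). Tangency of A1 to both parallel lines with radius 8.7 puts W and S at G ± 8.7·n: W = (6.930, 5.260), S = (-6.930, -5.260). So S.x = -6.930.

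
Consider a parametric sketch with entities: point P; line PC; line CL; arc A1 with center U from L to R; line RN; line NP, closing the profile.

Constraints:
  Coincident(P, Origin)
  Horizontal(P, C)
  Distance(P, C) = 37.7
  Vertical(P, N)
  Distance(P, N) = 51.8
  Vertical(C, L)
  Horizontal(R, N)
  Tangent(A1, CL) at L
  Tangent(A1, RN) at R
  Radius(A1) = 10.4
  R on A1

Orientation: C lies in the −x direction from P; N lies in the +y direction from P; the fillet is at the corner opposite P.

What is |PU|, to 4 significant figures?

49.59

P is at the origin; PC is horizontal with |PC| = 37.7 and C on the −x side, so C = (-37.70, 0.000). P and N share the same x with |PN| = 51.8 and N on the +y side, so N = (0.000, 51.80). The virtual corner opposite P is at (-37.70, 51.80). The tangent condition forces UL to be normal to CL and since A1 is tangent to RN there, UR ⟂ RN, with radius 10.4, so the center U sits 10.4 in from both sides at U = (-27.30, 41.40). Then |PU| = |U − P| = 49.59.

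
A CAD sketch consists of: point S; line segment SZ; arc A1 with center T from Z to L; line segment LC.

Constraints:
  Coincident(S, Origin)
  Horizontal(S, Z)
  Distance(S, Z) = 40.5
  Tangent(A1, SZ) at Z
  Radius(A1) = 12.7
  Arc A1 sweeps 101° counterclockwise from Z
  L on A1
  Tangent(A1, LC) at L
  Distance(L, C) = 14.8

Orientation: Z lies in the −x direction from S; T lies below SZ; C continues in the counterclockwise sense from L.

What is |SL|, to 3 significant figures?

55.1

S is at the origin; SZ is horizontal with |SZ| = 40.5 and Z on the −x side, so Z = (-40.5, 0.00). A1 meets SZ tangentially, so TZ is at right angles to SZ, so T = Z + (0, -12.7) = (-40.5, -12.7). On A1, Z sits at bearing 90° from T; a 101° counterclockwise sweep puts L at bearing 191°, so L = T + 12.7·(cos 191°, sin 191°) = (-53.0, -15.1). Then |SL| = |L − S| = 55.1.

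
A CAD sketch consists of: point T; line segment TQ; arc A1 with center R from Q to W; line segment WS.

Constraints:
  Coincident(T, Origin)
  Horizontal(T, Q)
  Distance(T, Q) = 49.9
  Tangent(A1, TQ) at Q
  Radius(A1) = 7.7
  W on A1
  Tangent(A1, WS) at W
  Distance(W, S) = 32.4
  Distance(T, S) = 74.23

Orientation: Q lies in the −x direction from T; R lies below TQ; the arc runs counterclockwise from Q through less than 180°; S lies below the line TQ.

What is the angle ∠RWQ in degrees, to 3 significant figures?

50.6°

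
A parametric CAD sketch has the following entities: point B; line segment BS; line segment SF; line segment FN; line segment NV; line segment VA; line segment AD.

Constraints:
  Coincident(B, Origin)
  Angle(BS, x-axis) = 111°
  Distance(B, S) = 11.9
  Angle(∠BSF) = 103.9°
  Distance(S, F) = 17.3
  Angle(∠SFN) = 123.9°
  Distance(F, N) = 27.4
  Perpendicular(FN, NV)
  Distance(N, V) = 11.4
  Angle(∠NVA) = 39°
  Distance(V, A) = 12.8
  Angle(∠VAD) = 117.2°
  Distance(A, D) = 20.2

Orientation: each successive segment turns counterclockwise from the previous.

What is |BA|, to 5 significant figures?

30.214

B is at the origin; BS runs at 111.0° with length 11.9, so S = (-4.2646, 11.110). ∠BSF = 103.9° gives SF at -172.90° from the x-axis; with |SF| = 17.3, F = (-21.432, 8.9713). ∠SFN = 123.9° gives FN at -116.80° from the x-axis; with |FN| = 27.4, N = (-33.786, -15.486). FN is perpendicular to NV, so NV runs at -26.800°; with |NV| = 11.4, V = (-23.610, -20.626). ∠NVA = 39.0° gives VA at 114.20° from the x-axis; with |VA| = 12.8, A = (-28.858, -8.9504). Then |BA| = |A − B| = 30.214.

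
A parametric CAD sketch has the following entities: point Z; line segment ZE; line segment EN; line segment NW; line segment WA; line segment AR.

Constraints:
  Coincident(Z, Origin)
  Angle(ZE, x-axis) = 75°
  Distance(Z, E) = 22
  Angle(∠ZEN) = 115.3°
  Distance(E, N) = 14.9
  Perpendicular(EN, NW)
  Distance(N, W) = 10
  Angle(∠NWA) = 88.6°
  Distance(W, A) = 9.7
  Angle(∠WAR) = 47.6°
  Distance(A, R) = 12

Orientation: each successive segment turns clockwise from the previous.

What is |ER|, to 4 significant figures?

13.55

Z is at the origin; ZE runs at 75.0° with length 22.0, so E = (5.694, 21.25). ∠ZEN = 115.3° gives EN at 10.30° from the x-axis; with |EN| = 14.9, N = (20.35, 23.91). The perpendicularity gives NW at right angles to EN, so NW runs at -79.70°; with |NW| = 10.0, W = (22.14, 14.08). ∠NWA = 88.6° gives WA at -171.1° from the x-axis; with |WA| = 9.7, A = (12.56, 12.57). ∠WAR = 47.6° gives AR at 56.50° from the x-axis; with |AR| = 12.0, R = (19.18, 22.58). Then |ER| = |R − E| = 13.55.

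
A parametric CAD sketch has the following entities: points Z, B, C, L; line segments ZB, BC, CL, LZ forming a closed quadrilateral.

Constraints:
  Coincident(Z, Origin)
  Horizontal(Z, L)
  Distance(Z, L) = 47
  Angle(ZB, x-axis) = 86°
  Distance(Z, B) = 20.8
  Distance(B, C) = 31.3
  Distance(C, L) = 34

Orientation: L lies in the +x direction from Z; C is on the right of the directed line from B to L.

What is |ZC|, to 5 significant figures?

16.050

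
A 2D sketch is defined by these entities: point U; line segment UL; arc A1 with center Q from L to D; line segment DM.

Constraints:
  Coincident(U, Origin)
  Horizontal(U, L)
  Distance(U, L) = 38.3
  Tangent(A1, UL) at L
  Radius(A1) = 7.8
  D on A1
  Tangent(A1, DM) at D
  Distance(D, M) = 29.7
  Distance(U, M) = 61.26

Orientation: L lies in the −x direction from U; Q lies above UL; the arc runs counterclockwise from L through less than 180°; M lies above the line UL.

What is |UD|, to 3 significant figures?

34.2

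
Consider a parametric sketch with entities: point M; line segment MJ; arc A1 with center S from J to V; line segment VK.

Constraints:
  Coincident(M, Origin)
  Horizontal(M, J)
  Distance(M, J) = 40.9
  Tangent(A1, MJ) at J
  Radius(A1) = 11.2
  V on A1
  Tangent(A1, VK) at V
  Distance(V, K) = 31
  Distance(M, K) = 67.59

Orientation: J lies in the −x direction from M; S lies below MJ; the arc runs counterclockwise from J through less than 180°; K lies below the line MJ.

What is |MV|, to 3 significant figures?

53.2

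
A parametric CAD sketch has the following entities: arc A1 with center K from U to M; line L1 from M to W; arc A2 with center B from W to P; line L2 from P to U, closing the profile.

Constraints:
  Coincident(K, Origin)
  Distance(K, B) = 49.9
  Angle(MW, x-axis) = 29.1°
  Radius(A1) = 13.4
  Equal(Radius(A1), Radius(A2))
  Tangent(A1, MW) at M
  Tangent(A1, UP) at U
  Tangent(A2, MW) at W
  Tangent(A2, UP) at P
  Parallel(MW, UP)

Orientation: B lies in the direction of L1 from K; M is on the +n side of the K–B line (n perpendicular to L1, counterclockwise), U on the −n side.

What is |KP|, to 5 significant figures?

51.668

The slot axis is L1's direction at 29.1°, so u = (cos 29.1°, sin 29.1°) = (0.87377, 0.48634) and n = (−sin 29.1°, cos 29.1°) = (-0.48634, 0.87377). K is at the origin and B lies 49.9 along u from K, so B = 49.9·u = (43.601, 24.268). Tangency of A1 to both parallel lines with radius 13.4 puts M and U at K ± 13.4·n: M = (-6.5169, 11.709), U = (6.5169, -11.709). Equal radii place W and P the same way about B: W = B + 13.4·n = (37.084, 35.977), P = B − 13.4·n = (50.118, 12.560). Then |KP| = |P − K| = 51.668.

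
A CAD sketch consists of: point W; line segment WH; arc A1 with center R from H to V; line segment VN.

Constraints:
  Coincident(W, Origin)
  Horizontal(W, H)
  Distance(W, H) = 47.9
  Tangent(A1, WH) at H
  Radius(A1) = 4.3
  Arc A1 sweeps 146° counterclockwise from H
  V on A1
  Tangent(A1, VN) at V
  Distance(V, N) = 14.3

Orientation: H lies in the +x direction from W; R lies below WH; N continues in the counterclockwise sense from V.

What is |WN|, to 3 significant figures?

59.5

W is at the origin; W and H share the same y with |WH| = 47.9 and H on the +x side, so H = (47.9, 0.00). Since A1 is tangent to WH there, RH ⟂ WH, so R = H + (0, -4.3) = (47.9, -4.30). On A1, H sits at bearing 90° from R; a 146° counterclockwise sweep puts V at bearing 236°, so V = R + 4.3·(cos 236°, sin 236°) = (45.5, -7.86). The tangent condition forces RV to be normal to VN, so VN runs along (−sin 236°, cos 236°); with |VN| = 14.3, N = (57.4, -15.9). Then |WN| = |N − W| = 59.5.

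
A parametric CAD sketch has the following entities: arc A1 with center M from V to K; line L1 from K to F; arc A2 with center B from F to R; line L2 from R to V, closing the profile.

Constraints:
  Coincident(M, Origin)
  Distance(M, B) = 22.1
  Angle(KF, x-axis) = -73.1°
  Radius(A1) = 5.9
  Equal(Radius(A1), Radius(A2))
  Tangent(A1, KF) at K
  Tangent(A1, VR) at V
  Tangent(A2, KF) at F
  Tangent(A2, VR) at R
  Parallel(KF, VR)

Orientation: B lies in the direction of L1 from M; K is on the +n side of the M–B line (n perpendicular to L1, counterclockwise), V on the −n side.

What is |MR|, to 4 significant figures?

22.87

The slot axis is L1's direction at -73.1°, so u = (cos -73.1°, sin -73.1°) = (0.2907, -0.9568) and n = (−sin -73.1°, cos -73.1°) = (0.9568, 0.2907). M is at the origin and B lies 22.1 along u from M, so B = 22.1·u = (6.425, -21.15). Tangency of A1 to both parallel lines with radius 5.9 puts K and V at M ± 5.9·n: K = (5.645, 1.715), V = (-5.645, -1.715). Equal radii place F and R the same way about B: F = B + 5.9·n = (12.07, -19.43), R = B − 5.9·n = (0.7793, -22.86). Then |MR| = |R − M| = 22.87.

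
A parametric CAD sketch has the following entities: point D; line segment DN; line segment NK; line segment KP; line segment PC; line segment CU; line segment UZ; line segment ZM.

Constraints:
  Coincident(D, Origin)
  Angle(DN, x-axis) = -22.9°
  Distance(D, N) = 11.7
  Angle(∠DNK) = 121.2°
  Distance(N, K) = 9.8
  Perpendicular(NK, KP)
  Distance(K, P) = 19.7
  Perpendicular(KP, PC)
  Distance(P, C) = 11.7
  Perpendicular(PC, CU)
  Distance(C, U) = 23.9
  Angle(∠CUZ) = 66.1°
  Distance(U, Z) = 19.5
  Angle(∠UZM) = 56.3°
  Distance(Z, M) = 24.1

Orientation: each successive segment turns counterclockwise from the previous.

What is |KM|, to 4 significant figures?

21.87

D is at the origin; DN runs at -22.9° with length 11.7, so N = (10.78, -4.553). ∠DNK = 121.2° gives NK at 35.90° from the x-axis; with |NK| = 9.8, K = (18.72, 1.194). NK is perpendicular to KP, so KP runs at 125.9°; with |KP| = 19.7, P = (7.165, 17.15). KP ⟂ PC, so PC runs at -144.1°; with |PC| = 11.7, C = (-2.313, 10.29). PC ⟂ CU, so CU runs at -54.10°; with |CU| = 23.9, U = (11.70, -9.069). ∠CUZ = 66.1° gives UZ at 59.80° from the x-axis; with |UZ| = 19.5, Z = (21.51, 7.784). ∠UZM = 56.3° gives ZM at -176.5° from the x-axis; with |ZM| = 24.1, M = (-2.545, 6.313). Then |KM| = |M − K| = 21.87.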